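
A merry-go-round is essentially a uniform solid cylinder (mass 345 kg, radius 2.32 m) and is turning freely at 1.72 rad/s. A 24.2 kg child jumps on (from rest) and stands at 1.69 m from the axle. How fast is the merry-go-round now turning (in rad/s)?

No external torque acts about the axle; L_before = L_after.
I_p = ½(345)(2.32)² = 928.5 kg·m².
Added inertia Σmr² = (24.2)(1.69)² = 69.12 kg·m²; I_f = 928.5 + 69.12 = 997.6 kg·m².
ω_f = I_p ω_i / I_f = (928.5)(1.72) / 997.6 = 1.601 rad/s.

ω_f ≈ 1.60 rad/s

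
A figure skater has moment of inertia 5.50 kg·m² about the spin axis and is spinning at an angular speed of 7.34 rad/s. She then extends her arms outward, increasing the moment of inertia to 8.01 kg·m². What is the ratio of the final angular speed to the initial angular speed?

ω₂/ω₁ ≈ 0.687

Angular momentum about the spin axis is conserved since the torque about it is zero.
ω₂/ω₁ = I₁/I₂ = 5.500 / 8.010 = 0.6866.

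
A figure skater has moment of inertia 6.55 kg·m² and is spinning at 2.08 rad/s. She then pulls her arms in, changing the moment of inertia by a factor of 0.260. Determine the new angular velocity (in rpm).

ω₂ ≈ 76.4 rpm

Angular momentum about the spin axis is conserved since the torque about it is zero.
I₂ = 0.260 × 6.55 = 1.703 kg·m².
ω₂ = I₁ω₁ / I₂ = (6.550)(2.08 rad/s) / (1.703) = 8.000 rad/s = 76.39 rpm.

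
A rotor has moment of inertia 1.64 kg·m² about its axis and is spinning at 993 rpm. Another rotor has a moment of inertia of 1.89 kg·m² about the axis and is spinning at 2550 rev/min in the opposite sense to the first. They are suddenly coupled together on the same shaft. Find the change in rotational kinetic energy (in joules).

ΔKE ≈ -60400 J

The coupling torques are internal; angular momentum about the shared axis is conserved.
Taking A's sense as positive: L = (1.640)(993) − (1.890)(2550) = -3191 kg·m²·rpm.
Combined I = 1.640 + 1.890 = 3.530 kg·m².
ω_f = L / I = -3191 / 3.530 = -904.0 rpm.
KE_i = ½ΣIω² = 76250 J; KE_f = ½(3.530)(94.66)² = 15820 J.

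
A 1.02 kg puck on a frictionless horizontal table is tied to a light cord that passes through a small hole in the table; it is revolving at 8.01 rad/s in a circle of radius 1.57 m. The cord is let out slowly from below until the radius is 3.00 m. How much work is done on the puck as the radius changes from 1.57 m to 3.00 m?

The constraining force is radial, so m r² ω about the center is conserved.
ω₂ = ω₁ (r₁/r₂)² = (8.01)(1.57/3.00)² = 2.194 rad/s.
W = ΔKE = ½m(v₂² − v₁²) = -58.57 J.

W ≈ -58.6 J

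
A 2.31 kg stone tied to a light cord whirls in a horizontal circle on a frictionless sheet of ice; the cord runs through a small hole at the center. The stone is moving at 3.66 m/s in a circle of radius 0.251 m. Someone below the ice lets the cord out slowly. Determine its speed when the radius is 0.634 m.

The only horizontal force on the mass is along the cord (radial), so it exerts no torque about the hole and angular momentum m v r is conserved.
v₂ = v₁ r₁ / r₂ = (3.66)(0.251) / (0.634) = 1.449 m/s.

v₂ ≈ 1.45 m/s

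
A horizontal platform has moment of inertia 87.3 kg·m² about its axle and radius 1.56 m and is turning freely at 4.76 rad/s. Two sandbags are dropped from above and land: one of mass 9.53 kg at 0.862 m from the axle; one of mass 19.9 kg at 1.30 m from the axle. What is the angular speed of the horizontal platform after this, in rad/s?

ω_f ≈ 3.25 rad/s

The added mass arrives with no angular momentum about the axle, and any external torque about the axle is negligible, so the system's angular momentum is conserved.
Added inertia Σmr² = (9.53)(0.862)² + (19.9)(1.30)² = 40.71 kg·m²; I_f = 87.30 + 40.71 = 128.0 kg·m².
ω_f = I_p ω_i / I_f = (87.30)(4.76) / 128.0 = 3.246 rad/s.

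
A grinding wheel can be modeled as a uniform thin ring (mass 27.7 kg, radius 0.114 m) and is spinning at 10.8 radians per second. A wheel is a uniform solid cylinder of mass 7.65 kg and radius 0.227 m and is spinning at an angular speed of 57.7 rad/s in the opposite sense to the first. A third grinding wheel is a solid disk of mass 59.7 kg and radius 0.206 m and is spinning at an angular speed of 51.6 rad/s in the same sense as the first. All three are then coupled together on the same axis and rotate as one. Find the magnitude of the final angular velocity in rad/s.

|ω_f| ≈ 31.7 rad/s

The coupling torques are internal; angular momentum about the shared axis is conserved.
Moments of inertia: I_A = (27.7)(0.114)² = 0.3600 kg·m²; I_B = ½(7.65)(0.227)² = 0.1971 kg·m²; I_C = ½(59.7)(0.206)² = 1.267 kg·m².
Taking A's sense as positive: L = (0.3600)(10.8) − (0.1971)(57.7) + (1.267)(51.6) = 57.88 kg·m²·rad/s.
Combined I = 0.3600 + 0.1971 + 1.267 = 1.824 kg·m².
ω_f = L / I = 57.88 / 1.824 = 31.73 rad/s.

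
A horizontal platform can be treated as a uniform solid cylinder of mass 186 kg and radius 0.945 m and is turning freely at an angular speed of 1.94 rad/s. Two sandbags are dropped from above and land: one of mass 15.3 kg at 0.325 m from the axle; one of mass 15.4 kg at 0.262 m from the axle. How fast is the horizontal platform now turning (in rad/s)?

ω_f ≈ 1.88 rad/s

No external torque acts about the axle; L_before = L_after.
I_p = ½(186)(0.945)² = 83.05 kg·m².
Added inertia Σmr² = (15.3)(0.325)² + (15.4)(0.262)² = 2.673 kg·m²; I_f = 83.05 + 2.673 = 85.72 kg·m².
ω_f = I_p ω_i / I_f = (83.05)(1.94) / 85.72 = 1.880 rad/s.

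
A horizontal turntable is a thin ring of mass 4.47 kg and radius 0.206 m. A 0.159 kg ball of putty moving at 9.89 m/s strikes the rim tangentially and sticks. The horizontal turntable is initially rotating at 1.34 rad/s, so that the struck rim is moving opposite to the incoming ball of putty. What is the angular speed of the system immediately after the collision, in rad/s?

|ω_f| ≈ 0.355 rad/s

The axle reaction passes through the axle and exerts no torque about it; angular momentum about the axle is conserved through the impact.
I_p = (4.47)(0.206)² = 0.1897 kg·m². Taking the sense of the ball of putty's angular momentum as positive, L_{ball} = m v R = (0.159)(9.89)(0.206) = 0.3239 kg·m²/s.
L_i = −I_p ω_p + m v R = −(0.1897)(1.34) + 0.3239 = 0.06975 kg·m²/s.
After sticking, I_f = I_p + m R² = 0.1897 + (0.159)(0.206)² = 0.1964 kg·m².
ω_f = L_i / I_f = 0.06975 / 0.1964 = 0.3551 rad/s.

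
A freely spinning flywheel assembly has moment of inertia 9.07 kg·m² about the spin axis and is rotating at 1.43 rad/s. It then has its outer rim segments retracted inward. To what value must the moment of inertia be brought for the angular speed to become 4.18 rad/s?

No external torque acts about the spin axis, so angular momentum is conserved.
I₂ = I₁ω₁ / ω₂ = (9.07)(1.43) / (4.18) = 3.103 kg·m².

I₂ ≈ 3.10 kg·m²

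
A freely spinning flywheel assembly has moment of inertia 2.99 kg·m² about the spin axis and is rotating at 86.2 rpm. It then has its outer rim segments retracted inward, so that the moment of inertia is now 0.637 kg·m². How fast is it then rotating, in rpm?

ω₂ ≈ 405 rpm

Angular momentum about the spin axis is conserved since the torque about it is zero.
ω₂ = I₁ω₁ / I₂ = (2.990)(86.2 rpm) / (0.6370) = 404.6 rpm.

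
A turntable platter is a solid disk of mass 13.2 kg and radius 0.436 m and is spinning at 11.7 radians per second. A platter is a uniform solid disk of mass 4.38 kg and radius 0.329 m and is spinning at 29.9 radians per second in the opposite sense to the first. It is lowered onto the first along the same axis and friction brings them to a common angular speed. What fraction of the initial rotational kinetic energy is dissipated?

fraction ≈ 0.899

No external torque acts about the common axis, so total angular momentum is conserved.
Moments of inertia: I_A = ½(13.2)(0.436)² = 1.255 kg·m²; I_B = ½(4.38)(0.329)² = 0.2370 kg·m².
Taking A's sense as positive: L = (1.255)(11.7) − (0.2370)(29.9) = 7.591 kg·m²·rad/s.
Combined I = 1.255 + 0.2370 = 1.492 kg·m².
ω_f = L / I = 7.591 / 1.492 = 5.089 rad/s.
KE_i = ½ΣIω² = 191.8 J; KE_f = ½(1.492)(5.089)² = 19.32 J.
Fraction dissipated = (KE_i − KE_f)/KE_i = 0.8993.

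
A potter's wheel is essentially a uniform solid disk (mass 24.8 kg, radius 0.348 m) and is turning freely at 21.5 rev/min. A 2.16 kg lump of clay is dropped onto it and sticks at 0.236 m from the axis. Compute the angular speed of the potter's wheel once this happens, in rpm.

ω_f ≈ 19.9 rpm

No external torque acts about the axis; L_before = L_after.
I_p = ½(24.8)(0.348)² = 1.502 kg·m².
Added inertia Σmr² = (2.16)(0.236)² = 0.1203 kg·m²; I_f = 1.502 + 0.1203 = 1.622 kg·m².
ω_f = I_p ω_i / I_f = (1.502)(21.5) / 1.622 = 19.91 rpm.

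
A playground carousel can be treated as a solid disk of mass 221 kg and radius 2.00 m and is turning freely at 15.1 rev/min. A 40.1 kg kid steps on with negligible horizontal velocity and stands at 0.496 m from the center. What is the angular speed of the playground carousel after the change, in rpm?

ω_f ≈ 14.8 rpm

No external torque acts about the center; L_before = L_after.
I_p = ½(221)(2.00)² = 442.0 kg·m².
Added inertia Σmr² = (40.1)(0.496)² = 9.865 kg·m²; I_f = 442.0 + 9.865 = 451.9 kg·m².
ω_f = I_p ω_i / I_f = (442.0)(15.1) / 451.9 = 14.77 rpm.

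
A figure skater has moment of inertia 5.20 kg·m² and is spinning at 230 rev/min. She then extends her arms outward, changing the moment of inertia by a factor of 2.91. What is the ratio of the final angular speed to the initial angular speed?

ω₂/ω₁ ≈ 0.344

Angular momentum about the spin axis is conserved since the torque about it is zero.
I₂ = 2.91 × 5.20 = 15.13 kg·m².
ω₂/ω₁ = I₁/I₂ = 5.200 / 15.13 = 0.3436.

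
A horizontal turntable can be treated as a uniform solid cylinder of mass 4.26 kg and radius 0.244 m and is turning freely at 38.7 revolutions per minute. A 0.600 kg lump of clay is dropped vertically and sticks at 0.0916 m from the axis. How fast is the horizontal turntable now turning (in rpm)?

ω_f ≈ 37.2 rpm

The added mass arrives with no angular momentum about the axis, and any external torque about the axis is negligible, so the system's angular momentum is conserved.
I_p = ½(4.26)(0.244)² = 0.1268 kg·m².
Added inertia Σmr² = (0.600)(0.0916)² = 0.005034 kg·m²; I_f = 0.1268 + 0.005034 = 0.1318 kg·m².
ω_f = I_p ω_i / I_f = (0.1268)(38.7) / 0.1318 = 37.22 rpm.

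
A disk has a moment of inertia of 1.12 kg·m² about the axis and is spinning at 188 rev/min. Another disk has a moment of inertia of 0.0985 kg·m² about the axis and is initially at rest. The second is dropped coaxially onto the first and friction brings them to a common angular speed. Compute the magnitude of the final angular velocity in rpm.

|ω_f| ≈ 173 rpm

No external torque acts about the common axis, so total angular momentum is conserved.
Taking A's sense as positive: L = (1.120)(188) = 210.6 kg·m²·rpm.
Combined I = 1.120 + 0.09850 = 1.219 kg·m².
ω_f = L / I = 210.6 / 1.219 = 172.8 rpm.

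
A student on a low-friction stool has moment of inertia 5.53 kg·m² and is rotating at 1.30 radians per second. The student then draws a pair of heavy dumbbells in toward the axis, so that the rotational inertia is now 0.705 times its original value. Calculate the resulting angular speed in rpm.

No external torque acts about the spin axis, so angular momentum is conserved.
I₂ = 0.705 × 5.53 = 3.899 kg·m².
ω₂ = I₁ω₁ / I₂ = (5.530)(1.30 rad/s) / (3.899) = 1.844 rad/s = 17.61 rpm.

ω₂ ≈ 17.6 rpm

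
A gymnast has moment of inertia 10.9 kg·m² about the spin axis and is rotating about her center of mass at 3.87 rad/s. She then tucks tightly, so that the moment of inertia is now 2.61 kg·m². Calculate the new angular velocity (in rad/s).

ω₂ ≈ 16.2 rad/s

No external torque acts about the spin axis, so angular momentum is conserved.
ω₂ = I₁ω₁ / I₂ = (10.90)(3.87 rad/s) / (2.610) = 16.16 rad/s.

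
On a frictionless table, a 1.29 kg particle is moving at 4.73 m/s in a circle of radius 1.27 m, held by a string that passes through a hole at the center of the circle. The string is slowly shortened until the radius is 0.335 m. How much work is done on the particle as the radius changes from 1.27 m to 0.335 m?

W ≈ 193 J

Central (radial) force ⇒ zero torque about the center ⇒ m v r is constant.
v₂ = v₁ r₁ / r₂ = (4.73)(1.27) / (0.335) = 17.93 m/s.
W = ΔKE = ½m(v₂² − v₁²) = 193.0 J.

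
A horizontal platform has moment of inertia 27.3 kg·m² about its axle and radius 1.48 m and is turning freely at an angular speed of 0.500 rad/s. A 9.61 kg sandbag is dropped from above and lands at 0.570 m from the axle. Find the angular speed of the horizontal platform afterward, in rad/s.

The added mass arrives with no angular momentum about the axle, and any external torque about the axle is negligible, so the system's angular momentum is conserved.
Added inertia Σmr² = (9.61)(0.570)² = 3.122 kg·m²; I_f = 27.30 + 3.122 = 30.42 kg·m².
ω_f = I_p ω_i / I_f = (27.30)(0.500) / 30.42 = 0.4487 rad/s.

ω_f ≈ 0.449 rad/s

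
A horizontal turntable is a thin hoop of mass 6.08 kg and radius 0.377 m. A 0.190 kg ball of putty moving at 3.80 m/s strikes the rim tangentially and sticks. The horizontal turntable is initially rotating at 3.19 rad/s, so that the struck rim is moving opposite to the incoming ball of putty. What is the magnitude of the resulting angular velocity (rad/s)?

|ω_f| ≈ 2.79 rad/s

The axle reaction passes through the axle and exerts no torque about it; angular momentum about the axle is conserved through the impact.
I_p = (6.08)(0.377)² = 0.8641 kg·m². Taking the sense of the ball of putty's angular momentum as positive, L_{ball} = m v R = (0.190)(3.80)(0.377) = 0.2722 kg·m²/s.
L_i = −I_p ω_p + m v R = −(0.8641)(3.19) + 0.2722 = -2.484 kg·m²/s.
After sticking, I_f = I_p + m R² = 0.8641 + (0.190)(0.377)² = 0.8911 kg·m².
ω_f = L_i / I_f = -2.484 / 0.8911 = -2.788 rad/s.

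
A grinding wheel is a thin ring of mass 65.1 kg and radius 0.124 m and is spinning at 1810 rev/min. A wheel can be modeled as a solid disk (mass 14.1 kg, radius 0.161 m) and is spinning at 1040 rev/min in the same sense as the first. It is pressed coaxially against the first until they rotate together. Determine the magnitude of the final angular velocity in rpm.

|ω_f| ≈ 1690 rpm

No external torque acts about the common axis, so total angular momentum is conserved.
Moments of inertia: I_A = (65.1)(0.124)² = 1.001 kg·m²; I_B = ½(14.1)(0.161)² = 0.1827 kg·m².
Taking A's sense as positive: L = (1.001)(1810) + (0.1827)(1040) = 2002 kg·m²·rpm.
Combined I = 1.001 + 0.1827 = 1.184 kg·m².
ω_f = L / I = 2002 / 1.184 = 1691 rpm.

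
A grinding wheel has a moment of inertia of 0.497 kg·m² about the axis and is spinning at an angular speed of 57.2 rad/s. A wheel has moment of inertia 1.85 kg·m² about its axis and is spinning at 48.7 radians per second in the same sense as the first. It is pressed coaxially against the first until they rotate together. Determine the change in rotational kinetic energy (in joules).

ΔKE ≈ -14.2 J

No external torque acts about the common axis, so total angular momentum is conserved.
Taking A's sense as positive: L = (0.4970)(57.2) + (1.850)(48.7) = 118.5 kg·m²·rad/s.
Combined I = 0.4970 + 1.850 = 2.347 kg·m².
ω_f = L / I = 118.5 / 2.347 = 50.50 rad/s.
KE_i = ½ΣIω² = 3007 J; KE_f = ½(2.347)(50.50)² = 2993 J.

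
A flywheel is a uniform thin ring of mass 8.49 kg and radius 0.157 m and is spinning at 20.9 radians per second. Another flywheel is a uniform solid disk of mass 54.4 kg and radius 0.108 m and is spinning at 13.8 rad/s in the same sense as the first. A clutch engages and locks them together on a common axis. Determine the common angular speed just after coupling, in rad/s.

The coupling torques are internal; angular momentum about the shared axis is conserved.
Moments of inertia: I_A = (8.49)(0.157)² = 0.2093 kg·m²; I_B = ½(54.4)(0.108)² = 0.3173 kg·m².
Taking A's sense as positive: L = (0.2093)(20.9) + (0.3173)(13.8) = 8.752 kg·m²·rad/s.
Combined I = 0.2093 + 0.3173 = 0.5265 kg·m².
ω_f = L / I = 8.752 / 0.5265 = 16.62 rad/s.

|ω_f| ≈ 16.6 rad/s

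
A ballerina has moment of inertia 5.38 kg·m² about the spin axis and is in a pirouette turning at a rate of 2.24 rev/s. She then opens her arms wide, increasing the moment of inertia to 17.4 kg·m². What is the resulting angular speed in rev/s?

No external torque acts about the spin axis, so angular momentum is conserved.
ω₂ = I₁ω₁ / I₂ = (5.380)(2.24 rev/s) / (17.40) = 0.6926 rev/s.

ω₂ ≈ 0.693 rev/s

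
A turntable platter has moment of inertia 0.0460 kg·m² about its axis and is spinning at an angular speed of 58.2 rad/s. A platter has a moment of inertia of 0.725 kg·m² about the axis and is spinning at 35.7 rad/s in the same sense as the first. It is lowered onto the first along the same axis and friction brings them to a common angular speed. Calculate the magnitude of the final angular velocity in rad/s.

No external torque acts about the common axis, so total angular momentum is conserved.
Taking A's sense as positive: L = (0.04600)(58.2) + (0.7250)(35.7) = 28.56 kg·m²·rad/s.
Combined I = 0.04600 + 0.7250 = 0.7710 kg·m².
ω_f = L / I = 28.56 / 0.7710 = 37.04 rad/s.

|ω_f| ≈ 37.0 rad/s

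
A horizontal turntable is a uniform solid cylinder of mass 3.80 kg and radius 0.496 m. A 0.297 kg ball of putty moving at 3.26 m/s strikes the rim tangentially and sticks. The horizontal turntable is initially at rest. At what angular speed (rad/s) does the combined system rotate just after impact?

|ω_f| ≈ 0.889 rad/s

About the axle the impulsive forces during the collision are internal, so angular momentum about that axis is conserved.
I_p = ½(3.80)(0.496)² = 0.4674 kg·m². Taking the sense of the ball of putty's angular momentum as positive, L_{ball} = m v R = (0.297)(3.26)(0.496) = 0.4802 kg·m²/s.
L_i = 0 + 0.4802 = 0.4802 kg·m²/s.
After sticking, I_f = I_p + m R² = 0.4674 + (0.297)(0.496)² = 0.5405 kg·m².
ω_f = L_i / I_f = 0.4802 / 0.5405 = 0.8885 rad/s.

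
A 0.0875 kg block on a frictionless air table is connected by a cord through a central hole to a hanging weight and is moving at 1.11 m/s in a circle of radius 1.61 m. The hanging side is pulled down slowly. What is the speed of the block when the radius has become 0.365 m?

v₂ ≈ 4.90 m/s

The only horizontal force on the mass is along the cord (radial), so it exerts no torque about the hole and angular momentum m v r is conserved.
v₂ = v₁ r₁ / r₂ = (1.11)(1.61) / (0.365) = 4.896 m/s.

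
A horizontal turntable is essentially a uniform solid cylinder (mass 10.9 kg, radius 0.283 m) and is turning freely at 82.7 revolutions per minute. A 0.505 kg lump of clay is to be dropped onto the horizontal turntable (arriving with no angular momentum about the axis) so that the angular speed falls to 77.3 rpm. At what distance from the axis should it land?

r ≈ 0.246 m

The added mass arrives with no angular momentum about the axis, and any external torque about the axis is negligible, so the system's angular momentum is conserved.
I_p = ½(10.9)(0.283)² = 0.4365 kg·m².
I_p ω_i = (I_p + m r²) ω_f ⇒ m r² = I_p(ω_i/ω_f − 1) = 0.4365(82.7/77.3 − 1) = 0.03049 kg·m².
r = √(0.03049/0.505) = 0.2457 m.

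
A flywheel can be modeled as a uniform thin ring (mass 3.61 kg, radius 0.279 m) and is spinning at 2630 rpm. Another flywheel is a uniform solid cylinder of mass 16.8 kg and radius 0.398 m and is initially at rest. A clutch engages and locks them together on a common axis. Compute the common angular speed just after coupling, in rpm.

No external torque acts about the common axis, so total angular momentum is conserved.
Moments of inertia: I_A = (3.61)(0.279)² = 0.2810 kg·m²; I_B = ½(16.8)(0.398)² = 1.331 kg·m².
Taking A's sense as positive: L = (0.2810)(2630) = 739.0 kg·m²·rpm.
Combined I = 0.2810 + 1.331 = 1.612 kg·m².
ω_f = L / I = 739.0 / 1.612 = 458.6 rpm.

|ω_f| ≈ 459 rpm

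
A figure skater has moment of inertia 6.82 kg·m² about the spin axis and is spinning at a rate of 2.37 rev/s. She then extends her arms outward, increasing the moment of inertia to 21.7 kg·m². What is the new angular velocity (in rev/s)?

ω₂ ≈ 0.745 rev/s

Angular momentum about the spin axis is conserved since the torque about it is zero.
ω₂ = I₁ω₁ / I₂ = (6.820)(2.37 rev/s) / (21.70) = 0.7449 rev/s.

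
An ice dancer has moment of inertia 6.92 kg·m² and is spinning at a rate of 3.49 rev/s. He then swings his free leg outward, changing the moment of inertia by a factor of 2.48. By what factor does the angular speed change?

No external torque acts about the spin axis, so angular momentum is conserved.
I₂ = 2.48 × 6.92 = 17.16 kg·m².
ω₂/ω₁ = I₁/I₂ = 6.920 / 17.16 = 0.4032.

ω₂/ω₁ ≈ 0.403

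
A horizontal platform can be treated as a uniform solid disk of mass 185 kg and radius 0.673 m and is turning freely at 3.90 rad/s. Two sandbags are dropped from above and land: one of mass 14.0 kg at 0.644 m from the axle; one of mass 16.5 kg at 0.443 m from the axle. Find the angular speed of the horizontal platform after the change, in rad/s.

The added mass arrives with no angular momentum about the axle, and any external torque about the axle is negligible, so the system's angular momentum is conserved.
I_p = ½(185)(0.673)² = 41.90 kg·m².
Added inertia Σmr² = (14.0)(0.644)² + (16.5)(0.443)² = 9.044 kg·m²; I_f = 41.90 + 9.044 = 50.94 kg·m².
ω_f = I_p ω_i / I_f = (41.90)(3.90) / 50.94 = 3.208 rad/s.

ω_f ≈ 3.21 rad/s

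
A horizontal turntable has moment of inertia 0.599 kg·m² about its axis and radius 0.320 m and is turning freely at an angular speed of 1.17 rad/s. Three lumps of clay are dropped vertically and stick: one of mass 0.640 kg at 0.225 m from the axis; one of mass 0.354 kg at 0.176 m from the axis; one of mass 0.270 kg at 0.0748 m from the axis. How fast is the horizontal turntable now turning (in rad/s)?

The added mass arrives with no angular momentum about the axis, and any external torque about the axis is negligible, so the system's angular momentum is conserved.
Added inertia Σmr² = (0.640)(0.225)² + (0.354)(0.176)² + (0.270)(0.0748)² = 0.04488 kg·m²; I_f = 0.5990 + 0.04488 = 0.6439 kg·m².
ω_f = I_p ω_i / I_f = (0.5990)(1.17) / 0.6439 = 1.088 rad/s.

ω_f ≈ 1.09 rad/s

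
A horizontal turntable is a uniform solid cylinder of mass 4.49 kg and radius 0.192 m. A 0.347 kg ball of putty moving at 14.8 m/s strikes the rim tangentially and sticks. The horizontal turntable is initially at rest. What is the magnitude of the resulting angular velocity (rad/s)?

About the axle the impulsive forces during the collision are internal, so angular momentum about that axis is conserved.
I_p = ½(4.49)(0.192)² = 0.08276 kg·m². Taking the sense of the ball of putty's angular momentum as positive, L_{ball} = m v R = (0.347)(14.8)(0.192) = 0.9860 kg·m²/s.
L_i = 0 + 0.9860 = 0.9860 kg·m²/s.
After sticking, I_f = I_p + m R² = 0.08276 + (0.347)(0.192)² = 0.09555 kg·m².
ω_f = L_i / I_f = 0.9860 / 0.09555 = 10.32 rad/s.

|ω_f| ≈ 10.3 rad/s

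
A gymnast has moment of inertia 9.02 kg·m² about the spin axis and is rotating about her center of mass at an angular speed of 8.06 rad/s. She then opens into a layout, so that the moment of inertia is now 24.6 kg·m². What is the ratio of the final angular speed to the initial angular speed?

No external torque acts about the spin axis, so angular momentum is conserved.
ω₂/ω₁ = I₁/I₂ = 9.020 / 24.60 = 0.3667.

ω₂/ω₁ ≈ 0.367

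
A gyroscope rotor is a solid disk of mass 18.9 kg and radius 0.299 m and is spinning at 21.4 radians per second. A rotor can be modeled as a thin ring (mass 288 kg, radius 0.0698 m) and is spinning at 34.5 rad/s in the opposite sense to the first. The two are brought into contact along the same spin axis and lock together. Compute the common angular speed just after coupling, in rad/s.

No external torque acts about the common axis, so total angular momentum is conserved.
Moments of inertia: I_A = ½(18.9)(0.299)² = 0.8448 kg·m²; I_B = (288)(0.0698)² = 1.403 kg·m².
Taking A's sense as positive: L = (0.8448)(21.4) − (1.403)(34.5) = -30.33 kg·m²·rad/s.
Combined I = 0.8448 + 1.403 = 2.248 kg·m².
ω_f = L / I = -30.33 / 2.248 = -13.49 rad/s.

|ω_f| ≈ 13.5 rad/s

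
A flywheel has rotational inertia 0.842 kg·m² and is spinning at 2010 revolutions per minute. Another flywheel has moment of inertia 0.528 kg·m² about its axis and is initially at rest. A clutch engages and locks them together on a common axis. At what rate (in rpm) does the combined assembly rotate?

No external torque acts about the common axis, so total angular momentum is conserved.
Taking A's sense as positive: L = (0.8420)(2010) = 1692 kg·m²·rpm.
Combined I = 0.8420 + 0.5280 = 1.370 kg·m².
ω_f = L / I = 1692 / 1.370 = 1235 rpm.

|ω_f| ≈ 1240 rpm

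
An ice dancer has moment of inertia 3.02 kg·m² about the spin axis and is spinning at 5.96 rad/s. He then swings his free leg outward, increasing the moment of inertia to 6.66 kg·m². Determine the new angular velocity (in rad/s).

No external torque acts about the spin axis, so angular momentum is conserved.
ω₂ = I₁ω₁ / I₂ = (3.020)(5.96 rad/s) / (6.660) = 2.703 rad/s.

ω₂ ≈ 2.70 rad/s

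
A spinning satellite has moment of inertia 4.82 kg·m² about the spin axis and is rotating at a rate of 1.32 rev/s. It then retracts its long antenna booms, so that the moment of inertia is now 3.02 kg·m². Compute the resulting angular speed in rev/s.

No external torque acts about the spin axis, so angular momentum is conserved.
ω₂ = I₁ω₁ / I₂ = (4.820)(1.32 rev/s) / (3.020) = 2.107 rev/s.

ω₂ ≈ 2.11 rev/s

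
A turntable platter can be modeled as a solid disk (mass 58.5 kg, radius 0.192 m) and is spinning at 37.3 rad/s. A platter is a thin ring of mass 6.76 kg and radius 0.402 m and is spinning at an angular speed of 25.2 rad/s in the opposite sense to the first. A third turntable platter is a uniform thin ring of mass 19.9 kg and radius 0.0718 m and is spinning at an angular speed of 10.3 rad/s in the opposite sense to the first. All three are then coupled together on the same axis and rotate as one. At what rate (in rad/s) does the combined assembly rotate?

|ω_f| ≈ 5.12 rad/s

No external torque acts about the common axis, so total angular momentum is conserved.
Moments of inertia: I_A = ½(58.5)(0.192)² = 1.078 kg·m²; I_B = (6.76)(0.402)² = 1.092 kg·m²; I_C = (19.9)(0.0718)² = 0.1026 kg·m².
Taking A's sense as positive: L = (1.078)(37.3) − (1.092)(25.2) − (0.1026)(10.3) = 11.63 kg·m²·rad/s.
Combined I = 1.078 + 1.092 + 0.1026 = 2.273 kg·m².
ω_f = L / I = 11.63 / 2.273 = 5.117 rad/s.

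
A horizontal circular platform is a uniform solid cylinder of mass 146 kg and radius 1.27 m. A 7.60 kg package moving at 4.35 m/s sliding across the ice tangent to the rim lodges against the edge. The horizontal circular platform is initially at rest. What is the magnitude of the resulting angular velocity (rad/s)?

|ω_f| ≈ 0.323 rad/s

About the central axle the impulsive forces during the collision are internal, so angular momentum about that axis is conserved.
I_p = ½(146)(1.27)² = 117.7 kg·m². Taking the sense of the package's angular momentum as positive, L_{package} = m v R = (7.60)(4.35)(1.27) = 41.99 kg·m²/s.
L_i = 0 + 41.99 = 41.99 kg·m²/s.
After sticking, I_f = I_p + m R² = 117.7 + (7.60)(1.27)² = 130.0 kg·m².
ω_f = L_i / I_f = 41.99 / 130.0 = 0.3230 rad/s.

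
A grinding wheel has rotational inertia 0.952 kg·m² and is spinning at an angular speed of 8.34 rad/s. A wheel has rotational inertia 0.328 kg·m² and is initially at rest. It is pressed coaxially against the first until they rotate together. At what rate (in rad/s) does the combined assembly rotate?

The coupling torques are internal; angular momentum about the shared axis is conserved.
Taking A's sense as positive: L = (0.9520)(8.34) = 7.940 kg·m²·rad/s.
Combined I = 0.9520 + 0.3280 = 1.280 kg·m².
ω_f = L / I = 7.940 / 1.280 = 6.203 rad/s.

|ω_f| ≈ 6.20 rad/s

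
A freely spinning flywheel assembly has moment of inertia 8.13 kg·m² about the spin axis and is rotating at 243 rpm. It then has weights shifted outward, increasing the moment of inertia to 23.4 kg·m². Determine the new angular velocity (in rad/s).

ω₂ ≈ 8.84 rad/s

With no external torque about the axis, L is conserved: I₁ω₁ = I₂ω₂.
ω₂ = I₁ω₁ / I₂ = (8.130)(243 rpm) / (23.40) = 84.43 rpm = 8.841 rad/s.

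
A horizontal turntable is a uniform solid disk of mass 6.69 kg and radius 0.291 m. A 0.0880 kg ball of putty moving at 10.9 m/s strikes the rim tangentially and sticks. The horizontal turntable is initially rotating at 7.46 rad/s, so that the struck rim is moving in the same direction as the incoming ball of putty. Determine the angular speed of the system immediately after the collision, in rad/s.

The axle reaction passes through the axle and exerts no torque about it; angular momentum about the axle is conserved through the impact.
I_p = ½(6.69)(0.291)² = 0.2833 kg·m². Taking the sense of the ball of putty's angular momentum as positive, L_{ball} = m v R = (0.0880)(10.9)(0.291) = 0.2791 kg·m²/s.
L_i = +I_p ω_p + m v R = +(0.2833)(7.46) + 0.2791 = 2.392 kg·m²/s.
After sticking, I_f = I_p + m R² = 0.2833 + (0.0880)(0.291)² = 0.2907 kg·m².
ω_f = L_i / I_f = 2.392 / 0.2907 = 8.229 rad/s.

|ω_f| ≈ 8.23 rad/s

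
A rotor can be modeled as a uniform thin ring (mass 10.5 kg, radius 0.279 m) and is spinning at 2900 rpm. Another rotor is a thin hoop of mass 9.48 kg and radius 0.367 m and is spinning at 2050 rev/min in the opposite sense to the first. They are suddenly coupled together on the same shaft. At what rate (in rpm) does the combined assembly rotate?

The coupling torques are internal; angular momentum about the shared axis is conserved.
Moments of inertia: I_A = (10.5)(0.279)² = 0.8173 kg·m²; I_B = (9.48)(0.367)² = 1.277 kg·m².
Taking A's sense as positive: L = (0.8173)(2900) − (1.277)(2050) = -247.3 kg·m²·rpm.
Combined I = 0.8173 + 1.277 = 2.094 kg·m².
ω_f = L / I = -247.3 / 2.094 = -118.1 rpm.

|ω_f| ≈ 118 rpm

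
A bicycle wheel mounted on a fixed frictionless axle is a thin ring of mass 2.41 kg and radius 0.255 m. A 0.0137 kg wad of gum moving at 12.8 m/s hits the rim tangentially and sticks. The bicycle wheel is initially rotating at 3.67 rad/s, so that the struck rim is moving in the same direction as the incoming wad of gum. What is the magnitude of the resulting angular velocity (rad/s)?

The axle reaction passes through the axle and exerts no torque about it; angular momentum about the axle is conserved through the impact.
I_p = (2.41)(0.255)² = 0.1567 kg·m². Taking the sense of the wad of gum's angular momentum as positive, L_{wad} = m v R = (0.0137)(12.8)(0.255) = 0.04472 kg·m²/s.
L_i = +I_p ω_p + m v R = +(0.1567)(3.67) + 0.04472 = 0.6198 kg·m²/s.
After sticking, I_f = I_p + m R² = 0.1567 + (0.0137)(0.255)² = 0.1576 kg·m².
ω_f = L_i / I_f = 0.6198 / 0.1576 = 3.933 rad/s.

|ω_f| ≈ 3.93 rad/s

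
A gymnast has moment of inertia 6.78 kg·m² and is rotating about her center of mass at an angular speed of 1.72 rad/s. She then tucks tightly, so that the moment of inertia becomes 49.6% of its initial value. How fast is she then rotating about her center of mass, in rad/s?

ω₂ ≈ 3.47 rad/s

With no external torque about the axis, L is conserved: I₁ω₁ = I₂ω₂.
I₂ = 0.496 × 6.78 = 3.363 kg·m².
ω₂ = I₁ω₁ / I₂ = (6.780)(1.72 rad/s) / (3.363) = 3.468 rad/s.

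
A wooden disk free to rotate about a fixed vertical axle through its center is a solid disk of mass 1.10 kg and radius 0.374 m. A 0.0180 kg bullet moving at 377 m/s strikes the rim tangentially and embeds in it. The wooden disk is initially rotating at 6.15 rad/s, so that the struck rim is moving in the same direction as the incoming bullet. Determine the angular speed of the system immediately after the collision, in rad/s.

|ω_f| ≈ 37.9 rad/s

The axle reaction passes through the axle and exerts no torque about it; angular momentum about the axle is conserved through the impact.
I_p = ½(1.10)(0.374)² = 0.07693 kg·m². Taking the sense of the bullet's angular momentum as positive, L_{bullet} = m v R = (0.0180)(377)(0.374) = 2.538 kg·m²/s.
L_i = +I_p ω_p + m v R = +(0.07693)(6.15) + 2.538 = 3.011 kg·m²/s.
After sticking, I_f = I_p + m R² = 0.07693 + (0.0180)(0.374)² = 0.07945 kg·m².
ω_f = L_i / I_f = 3.011 / 0.07945 = 37.90 rad/s.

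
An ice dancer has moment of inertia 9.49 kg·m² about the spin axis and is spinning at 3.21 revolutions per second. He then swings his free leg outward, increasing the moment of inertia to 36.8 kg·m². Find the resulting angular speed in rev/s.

With no external torque about the axis, L is conserved: I₁ω₁ = I₂ω₂.
ω₂ = I₁ω₁ / I₂ = (9.490)(3.21 rev/s) / (36.80) = 0.8278 rev/s.

ω₂ ≈ 0.828 rev/s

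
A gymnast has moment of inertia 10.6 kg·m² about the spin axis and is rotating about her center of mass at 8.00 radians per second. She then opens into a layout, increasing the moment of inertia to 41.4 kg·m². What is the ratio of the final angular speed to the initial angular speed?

ω₂/ω₁ ≈ 0.256

Angular momentum about the spin axis is conserved since the torque about it is zero.
ω₂/ω₁ = I₁/I₂ = 10.60 / 41.40 = 0.2560.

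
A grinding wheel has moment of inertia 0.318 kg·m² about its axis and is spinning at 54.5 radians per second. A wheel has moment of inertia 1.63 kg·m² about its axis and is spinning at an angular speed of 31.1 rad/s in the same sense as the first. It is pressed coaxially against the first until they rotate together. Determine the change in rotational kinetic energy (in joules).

ΔKE ≈ -72.8 J

The coupling torques are internal; angular momentum about the shared axis is conserved.
Taking A's sense as positive: L = (0.3180)(54.5) + (1.630)(31.1) = 68.02 kg·m²·rad/s.
Combined I = 0.3180 + 1.630 = 1.948 kg·m².
ω_f = L / I = 68.02 / 1.948 = 34.92 rad/s.
KE_i = ½ΣIω² = 1261 J; KE_f = ½(1.948)(34.92)² = 1188 J.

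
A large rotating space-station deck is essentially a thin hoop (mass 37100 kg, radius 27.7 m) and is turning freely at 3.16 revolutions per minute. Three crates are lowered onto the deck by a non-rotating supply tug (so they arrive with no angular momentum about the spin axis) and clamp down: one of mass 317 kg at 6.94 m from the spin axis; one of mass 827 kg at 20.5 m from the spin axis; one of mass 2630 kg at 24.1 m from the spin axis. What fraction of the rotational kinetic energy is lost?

No external torque acts about the spin axis; L_before = L_after.
I_p = (37100)(27.7)² = 2.847e+07 kg·m².
Added inertia Σmr² = (317)(6.94)² + (827)(20.5)² + (2630)(24.1)² = 1.890e+06 kg·m²; I_f = 2.847e+07 + 1.890e+06 = 3.036e+07 kg·m².
ω_f = I_p ω_i / I_f = (2.847e+07)(3.16) / 3.036e+07 = 2.963 rpm.
KE_i = ½(2.847e+07)(0.3309 rad/s)² = 1.559e+06 J; KE_f = ½(3.036e+07)(0.3103)² = 1.462e+06 J.
Fraction lost = 0.06227.

fraction ≈ 0.0623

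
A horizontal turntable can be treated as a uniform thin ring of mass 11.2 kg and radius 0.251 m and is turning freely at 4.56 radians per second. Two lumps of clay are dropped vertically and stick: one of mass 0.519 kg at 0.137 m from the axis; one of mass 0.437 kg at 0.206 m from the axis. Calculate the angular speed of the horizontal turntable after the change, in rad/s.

No external torque acts about the axis; L_before = L_after.
I_p = (11.2)(0.251)² = 0.7056 kg·m².
Added inertia Σmr² = (0.519)(0.137)² + (0.437)(0.206)² = 0.02829 kg·m²; I_f = 0.7056 + 0.02829 = 0.7339 kg·m².
ω_f = I_p ω_i / I_f = (0.7056)(4.56) / 0.7339 = 4.384 rad/s.

ω_f ≈ 4.38 rad/s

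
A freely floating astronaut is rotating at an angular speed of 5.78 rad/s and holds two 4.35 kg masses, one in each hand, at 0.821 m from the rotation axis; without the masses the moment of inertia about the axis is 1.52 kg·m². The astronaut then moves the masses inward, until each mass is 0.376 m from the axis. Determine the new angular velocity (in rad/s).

With no external torque about the axis, L is conserved: I₁ω₁ = I₂ω₂.
I₁ = 1.52 + 2(4.35)(0.821)² = 7.384 kg·m²; I₂ = 1.52 + 2(4.35)(0.376)² = 2.750 kg·m².
ω₂ = I₁ω₁ / I₂ = (7.384)(5.78 rad/s) / (2.750) = 15.52 rad/s.

ω₂ ≈ 15.5 rad/s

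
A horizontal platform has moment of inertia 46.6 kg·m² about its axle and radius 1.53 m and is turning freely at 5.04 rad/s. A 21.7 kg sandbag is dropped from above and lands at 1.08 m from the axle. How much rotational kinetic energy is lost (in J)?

No external torque acts about the axle; L_before = L_after.
Added inertia Σmr² = (21.7)(1.08)² = 25.31 kg·m²; I_f = 46.60 + 25.31 = 71.91 kg·m².
ω_f = I_p ω_i / I_f = (46.60)(5.04) / 71.91 = 3.266 rad/s.
KE_i = ½(46.60)(5.040 rad/s)² = 591.9 J; KE_f = ½(71.91)(3.266)² = 383.5 J.

energy lost ≈ 208 J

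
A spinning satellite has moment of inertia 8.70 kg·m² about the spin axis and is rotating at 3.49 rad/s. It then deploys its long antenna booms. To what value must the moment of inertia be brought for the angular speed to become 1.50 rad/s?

Angular momentum about the spin axis is conserved since the torque about it is zero.
I₂ = I₁ω₁ / ω₂ = (8.70)(3.49) / (1.50) = 20.24 kg·m².

I₂ ≈ 20.2 kg·m²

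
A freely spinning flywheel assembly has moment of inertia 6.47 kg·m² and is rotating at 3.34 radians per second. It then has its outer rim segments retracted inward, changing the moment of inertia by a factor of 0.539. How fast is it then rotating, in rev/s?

Angular momentum about the spin axis is conserved since the torque about it is zero.
I₂ = 0.539 × 6.47 = 3.487 kg·m².
ω₂ = I₁ω₁ / I₂ = (6.470)(3.34 rad/s) / (3.487) = 6.197 rad/s = 0.9862 rev/s.

ω₂ ≈ 0.986 rev/s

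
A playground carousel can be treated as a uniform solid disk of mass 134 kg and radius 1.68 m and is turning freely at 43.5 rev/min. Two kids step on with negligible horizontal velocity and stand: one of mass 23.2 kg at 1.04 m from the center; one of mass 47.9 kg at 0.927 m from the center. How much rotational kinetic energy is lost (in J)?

energy lost ≈ 509 J

No external torque acts about the center; L_before = L_after.
I_p = ½(134)(1.68)² = 189.1 kg·m².
Added inertia Σmr² = (23.2)(1.04)² + (47.9)(0.927)² = 66.25 kg·m²; I_f = 189.1 + 66.25 = 255.4 kg·m².
ω_f = I_p ω_i / I_f = (189.1)(43.5) / 255.4 = 32.21 rpm.
KE_i = ½(189.1)(4.555 rad/s)² = 1962 J; KE_f = ½(255.4)(3.373)² = 1453 J.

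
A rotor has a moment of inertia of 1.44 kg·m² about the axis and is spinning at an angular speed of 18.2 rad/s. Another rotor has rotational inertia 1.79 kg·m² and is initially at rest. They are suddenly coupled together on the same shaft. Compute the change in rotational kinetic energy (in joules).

ΔKE ≈ -132 J

No external torque acts about the common axis, so total angular momentum is conserved.
Taking A's sense as positive: L = (1.440)(18.2) = 26.21 kg·m²·rad/s.
Combined I = 1.440 + 1.790 = 3.230 kg·m².
ω_f = L / I = 26.21 / 3.230 = 8.114 rad/s.
KE_i = ½ΣIω² = 238.5 J; KE_f = ½(3.230)(8.114)² = 106.3 J.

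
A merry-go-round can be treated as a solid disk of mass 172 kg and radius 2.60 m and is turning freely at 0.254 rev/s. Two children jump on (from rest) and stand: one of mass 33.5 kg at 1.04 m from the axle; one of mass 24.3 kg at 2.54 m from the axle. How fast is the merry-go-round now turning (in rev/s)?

ω_f ≈ 0.191 rev/s

No external torque acts about the axle; L_before = L_after.
I_p = ½(172)(2.60)² = 581.4 kg·m².
Added inertia Σmr² = (33.5)(1.04)² + (24.3)(2.54)² = 193.0 kg·m²; I_f = 581.4 + 193.0 = 774.4 kg·m².
ω_f = I_p ω_i / I_f = (581.4)(0.254) / 774.4 = 0.1907 rev/s.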